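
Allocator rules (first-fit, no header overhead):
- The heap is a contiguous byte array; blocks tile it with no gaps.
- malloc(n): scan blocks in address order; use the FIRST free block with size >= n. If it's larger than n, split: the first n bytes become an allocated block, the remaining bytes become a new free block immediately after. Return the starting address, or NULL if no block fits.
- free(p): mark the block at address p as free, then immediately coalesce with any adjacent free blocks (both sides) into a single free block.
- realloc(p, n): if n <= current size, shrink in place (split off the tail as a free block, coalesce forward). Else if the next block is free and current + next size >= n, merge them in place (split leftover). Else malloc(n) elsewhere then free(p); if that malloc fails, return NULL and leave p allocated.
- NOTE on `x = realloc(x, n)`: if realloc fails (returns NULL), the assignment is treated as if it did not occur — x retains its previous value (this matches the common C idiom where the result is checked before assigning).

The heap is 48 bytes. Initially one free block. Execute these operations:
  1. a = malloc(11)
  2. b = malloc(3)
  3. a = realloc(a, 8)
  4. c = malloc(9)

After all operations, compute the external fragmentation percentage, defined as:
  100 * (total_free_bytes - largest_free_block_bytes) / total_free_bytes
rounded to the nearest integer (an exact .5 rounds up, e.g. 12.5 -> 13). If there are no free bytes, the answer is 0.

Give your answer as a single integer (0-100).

Answer: 11

Derivation:
Op 1: a = malloc(11) -> a = 0; heap: [0-10 ALLOC][11-47 FREE]
Op 2: b = malloc(3) -> b = 11; heap: [0-10 ALLOC][11-13 ALLOC][14-47 FREE]
Op 3: a = realloc(a, 8) -> a = 0; heap: [0-7 ALLOC][8-10 FREE][11-13 ALLOC][14-47 FREE]
Op 4: c = malloc(9) -> c = 14; heap: [0-7 ALLOC][8-10 FREE][11-13 ALLOC][14-22 ALLOC][23-47 FREE]
Free blocks: [3 25] total_free=28 largest=25 -> 100*(28-25)/28 = 300/28 ≈ 10.714 -> rounds to 11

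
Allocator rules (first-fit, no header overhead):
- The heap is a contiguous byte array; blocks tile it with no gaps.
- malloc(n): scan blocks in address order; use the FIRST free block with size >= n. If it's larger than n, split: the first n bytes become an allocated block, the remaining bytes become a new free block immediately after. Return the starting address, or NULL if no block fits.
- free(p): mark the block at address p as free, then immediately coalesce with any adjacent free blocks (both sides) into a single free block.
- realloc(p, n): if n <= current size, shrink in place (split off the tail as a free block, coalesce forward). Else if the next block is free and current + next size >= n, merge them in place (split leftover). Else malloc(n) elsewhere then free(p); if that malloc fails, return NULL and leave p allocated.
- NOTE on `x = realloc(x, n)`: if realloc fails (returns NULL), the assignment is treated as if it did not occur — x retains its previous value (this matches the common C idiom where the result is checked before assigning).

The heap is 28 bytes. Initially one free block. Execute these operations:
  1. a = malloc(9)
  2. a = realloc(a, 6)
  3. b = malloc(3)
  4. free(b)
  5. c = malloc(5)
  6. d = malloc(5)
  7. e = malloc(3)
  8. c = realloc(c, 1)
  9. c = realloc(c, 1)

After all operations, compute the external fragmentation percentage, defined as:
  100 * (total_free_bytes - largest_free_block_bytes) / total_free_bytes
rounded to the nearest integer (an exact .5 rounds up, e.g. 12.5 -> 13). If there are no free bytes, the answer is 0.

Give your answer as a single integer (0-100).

Answer: 31

Derivation:
Op 1: a = malloc(9) -> a = 0; heap: [0-8 ALLOC][9-27 FREE]
Op 2: a = realloc(a, 6) -> a = 0; heap: [0-5 ALLOC][6-27 FREE]
Op 3: b = malloc(3) -> b = 6; heap: [0-5 ALLOC][6-8 ALLOC][9-27 FREE]
Op 4: free(b) -> (freed b); heap: [0-5 ALLOC][6-27 FREE]
Op 5: c = malloc(5) -> c = 6; heap: [0-5 ALLOC][6-10 ALLOC][11-27 FREE]
Op 6: d = malloc(5) -> d = 11; heap: [0-5 ALLOC][6-10 ALLOC][11-15 ALLOC][16-27 FREE]
Op 7: e = malloc(3) -> e = 16; heap: [0-5 ALLOC][6-10 ALLOC][11-15 ALLOC][16-18 ALLOC][19-27 FREE]
Op 8: c = realloc(c, 1) -> c = 6; heap: [0-5 ALLOC][6-6 ALLOC][7-10 FREE][11-15 ALLOC][16-18 ALLOC][19-27 FREE]
Op 9: c = realloc(c, 1) -> c = 6; heap: [0-5 ALLOC][6-6 ALLOC][7-10 FREE][11-15 ALLOC][16-18 ALLOC][19-27 FREE]
Free blocks: [4 9] total_free=13 largest=9 -> 100*(13-9)/13 = 400/13 ≈ 30.769 -> rounds to 31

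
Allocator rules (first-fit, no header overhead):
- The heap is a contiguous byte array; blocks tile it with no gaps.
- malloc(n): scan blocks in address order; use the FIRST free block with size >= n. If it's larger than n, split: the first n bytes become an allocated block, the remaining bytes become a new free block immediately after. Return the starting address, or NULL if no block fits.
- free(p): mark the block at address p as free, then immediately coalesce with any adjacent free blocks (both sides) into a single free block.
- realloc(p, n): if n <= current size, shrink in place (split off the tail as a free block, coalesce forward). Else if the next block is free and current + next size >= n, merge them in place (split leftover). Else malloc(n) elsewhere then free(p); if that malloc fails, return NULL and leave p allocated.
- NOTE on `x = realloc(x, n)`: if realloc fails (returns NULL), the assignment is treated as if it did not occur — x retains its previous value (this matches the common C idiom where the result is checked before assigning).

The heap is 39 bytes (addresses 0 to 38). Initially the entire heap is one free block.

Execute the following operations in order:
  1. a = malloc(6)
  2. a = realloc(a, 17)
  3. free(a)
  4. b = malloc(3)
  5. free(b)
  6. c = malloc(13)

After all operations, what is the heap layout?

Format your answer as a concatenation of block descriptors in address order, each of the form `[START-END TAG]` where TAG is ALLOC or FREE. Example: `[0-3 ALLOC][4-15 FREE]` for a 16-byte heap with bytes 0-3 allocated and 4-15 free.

Answer: [0-12 ALLOC][13-38 FREE]

Derivation:
Op 1: a = malloc(6) -> a = 0; heap: [0-5 ALLOC][6-38 FREE]
Op 2: a = realloc(a, 17) -> a = 0; heap: [0-16 ALLOC][17-38 FREE]
Op 3: free(a) -> (freed a); heap: [0-38 FREE]
Op 4: b = malloc(3) -> b = 0; heap: [0-2 ALLOC][3-38 FREE]
Op 5: free(b) -> (freed b); heap: [0-38 FREE]
Op 6: c = malloc(13) -> c = 0; heap: [0-12 ALLOC][13-38 FREE]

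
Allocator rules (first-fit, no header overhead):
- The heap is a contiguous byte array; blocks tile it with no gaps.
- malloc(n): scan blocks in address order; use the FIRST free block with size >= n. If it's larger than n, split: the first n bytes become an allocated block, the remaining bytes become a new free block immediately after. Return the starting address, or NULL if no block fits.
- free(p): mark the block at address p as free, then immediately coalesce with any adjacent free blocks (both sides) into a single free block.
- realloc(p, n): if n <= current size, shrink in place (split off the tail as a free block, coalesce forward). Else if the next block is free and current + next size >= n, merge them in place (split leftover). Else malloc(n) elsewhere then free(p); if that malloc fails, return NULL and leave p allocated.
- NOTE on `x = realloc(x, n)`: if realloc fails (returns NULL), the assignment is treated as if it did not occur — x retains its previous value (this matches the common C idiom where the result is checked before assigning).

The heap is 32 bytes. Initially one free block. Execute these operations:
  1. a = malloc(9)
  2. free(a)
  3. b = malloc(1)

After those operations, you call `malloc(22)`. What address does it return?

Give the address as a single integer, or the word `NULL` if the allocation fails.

Answer: 1

Derivation:
Op 1: a = malloc(9) -> a = 0; heap: [0-8 ALLOC][9-31 FREE]
Op 2: free(a) -> (freed a); heap: [0-31 FREE]
Op 3: b = malloc(1) -> b = 0; heap: [0-0 ALLOC][1-31 FREE]
malloc(22): first-fit scan over [0-0 ALLOC][1-31 FREE] -> 1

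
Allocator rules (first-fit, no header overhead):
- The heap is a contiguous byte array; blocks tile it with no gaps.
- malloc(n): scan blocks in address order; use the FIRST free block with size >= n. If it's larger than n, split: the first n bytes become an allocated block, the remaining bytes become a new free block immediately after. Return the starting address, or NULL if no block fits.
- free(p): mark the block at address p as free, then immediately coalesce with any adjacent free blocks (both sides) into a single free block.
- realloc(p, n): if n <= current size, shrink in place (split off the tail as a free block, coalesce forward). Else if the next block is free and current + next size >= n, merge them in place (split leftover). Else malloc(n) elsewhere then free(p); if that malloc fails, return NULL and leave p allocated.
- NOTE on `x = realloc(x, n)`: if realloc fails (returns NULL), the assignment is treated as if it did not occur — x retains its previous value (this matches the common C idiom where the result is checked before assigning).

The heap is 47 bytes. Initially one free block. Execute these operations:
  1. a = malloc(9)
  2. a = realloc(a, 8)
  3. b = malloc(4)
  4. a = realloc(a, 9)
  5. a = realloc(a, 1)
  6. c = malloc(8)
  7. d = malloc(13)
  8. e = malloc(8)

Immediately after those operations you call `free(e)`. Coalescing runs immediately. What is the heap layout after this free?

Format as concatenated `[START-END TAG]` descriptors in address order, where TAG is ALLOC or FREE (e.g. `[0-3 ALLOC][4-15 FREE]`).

Op 1: a = malloc(9) -> a = 0; heap: [0-8 ALLOC][9-46 FREE]
Op 2: a = realloc(a, 8) -> a = 0; heap: [0-7 ALLOC][8-46 FREE]
Op 3: b = malloc(4) -> b = 8; heap: [0-7 ALLOC][8-11 ALLOC][12-46 FREE]
Op 4: a = realloc(a, 9) -> a = 12; heap: [0-7 FREE][8-11 ALLOC][12-20 ALLOC][21-46 FREE]
Op 5: a = realloc(a, 1) -> a = 12; heap: [0-7 FREE][8-11 ALLOC][12-12 ALLOC][13-46 FREE]
Op 6: c = malloc(8) -> c = 0; heap: [0-7 ALLOC][8-11 ALLOC][12-12 ALLOC][13-46 FREE]
Op 7: d = malloc(13) -> d = 13; heap: [0-7 ALLOC][8-11 ALLOC][12-12 ALLOC][13-25 ALLOC][26-46 FREE]
Op 8: e = malloc(8) -> e = 26; heap: [0-7 ALLOC][8-11 ALLOC][12-12 ALLOC][13-25 ALLOC][26-33 ALLOC][34-46 FREE]
free(e): e = 26 -> block [26-33 ALLOC]; mark free, coalesce with adjacent free neighbors -> [0-7 ALLOC][8-11 ALLOC][12-12 ALLOC][13-25 ALLOC][26-46 FREE]

Answer: [0-7 ALLOC][8-11 ALLOC][12-12 ALLOC][13-25 ALLOC][26-46 FREE]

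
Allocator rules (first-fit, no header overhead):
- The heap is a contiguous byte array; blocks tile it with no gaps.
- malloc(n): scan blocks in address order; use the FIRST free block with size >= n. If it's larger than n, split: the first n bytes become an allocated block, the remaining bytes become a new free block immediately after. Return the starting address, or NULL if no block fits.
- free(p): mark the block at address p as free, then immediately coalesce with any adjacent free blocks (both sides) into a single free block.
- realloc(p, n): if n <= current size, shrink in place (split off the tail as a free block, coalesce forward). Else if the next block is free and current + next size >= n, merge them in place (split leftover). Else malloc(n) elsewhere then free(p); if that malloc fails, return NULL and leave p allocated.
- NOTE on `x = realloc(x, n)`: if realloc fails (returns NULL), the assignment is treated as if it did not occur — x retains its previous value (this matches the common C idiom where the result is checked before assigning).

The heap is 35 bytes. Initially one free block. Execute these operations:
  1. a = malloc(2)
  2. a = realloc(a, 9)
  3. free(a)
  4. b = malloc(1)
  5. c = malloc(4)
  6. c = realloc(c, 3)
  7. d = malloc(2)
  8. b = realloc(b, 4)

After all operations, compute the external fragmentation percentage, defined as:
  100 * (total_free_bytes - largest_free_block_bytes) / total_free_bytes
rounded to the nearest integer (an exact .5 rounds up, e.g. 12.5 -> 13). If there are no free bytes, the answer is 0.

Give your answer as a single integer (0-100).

Op 1: a = malloc(2) -> a = 0; heap: [0-1 ALLOC][2-34 FREE]
Op 2: a = realloc(a, 9) -> a = 0; heap: [0-8 ALLOC][9-34 FREE]
Op 3: free(a) -> (freed a); heap: [0-34 FREE]
Op 4: b = malloc(1) -> b = 0; heap: [0-0 ALLOC][1-34 FREE]
Op 5: c = malloc(4) -> c = 1; heap: [0-0 ALLOC][1-4 ALLOC][5-34 FREE]
Op 6: c = realloc(c, 3) -> c = 1; heap: [0-0 ALLOC][1-3 ALLOC][4-34 FREE]
Op 7: d = malloc(2) -> d = 4; heap: [0-0 ALLOC][1-3 ALLOC][4-5 ALLOC][6-34 FREE]
Op 8: b = realloc(b, 4) -> b = 6; heap: [0-0 FREE][1-3 ALLOC][4-5 ALLOC][6-9 ALLOC][10-34 FREE]
Free blocks: [1 25] total_free=26 largest=25 -> 100*(26-25)/26 = 100/26 ≈ 3.846 -> rounds to 4

Answer: 4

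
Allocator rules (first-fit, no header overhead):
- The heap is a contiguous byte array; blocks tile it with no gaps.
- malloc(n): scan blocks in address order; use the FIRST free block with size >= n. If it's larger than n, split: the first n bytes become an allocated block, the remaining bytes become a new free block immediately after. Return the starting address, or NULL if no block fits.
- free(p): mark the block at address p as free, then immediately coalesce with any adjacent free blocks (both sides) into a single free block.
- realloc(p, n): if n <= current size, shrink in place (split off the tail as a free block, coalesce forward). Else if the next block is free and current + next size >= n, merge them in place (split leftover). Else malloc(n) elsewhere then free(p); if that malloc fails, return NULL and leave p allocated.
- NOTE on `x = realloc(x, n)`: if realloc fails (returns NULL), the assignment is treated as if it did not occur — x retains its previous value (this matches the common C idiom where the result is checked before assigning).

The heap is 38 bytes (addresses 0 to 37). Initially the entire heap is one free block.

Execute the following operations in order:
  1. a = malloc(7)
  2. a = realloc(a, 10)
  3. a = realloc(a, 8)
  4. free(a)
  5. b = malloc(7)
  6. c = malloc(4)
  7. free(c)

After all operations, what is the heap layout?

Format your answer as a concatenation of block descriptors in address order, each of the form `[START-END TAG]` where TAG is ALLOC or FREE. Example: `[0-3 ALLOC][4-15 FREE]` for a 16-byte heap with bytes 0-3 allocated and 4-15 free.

Answer: [0-6 ALLOC][7-37 FREE]

Derivation:
Op 1: a = malloc(7) -> a = 0; heap: [0-6 ALLOC][7-37 FREE]
Op 2: a = realloc(a, 10) -> a = 0; heap: [0-9 ALLOC][10-37 FREE]
Op 3: a = realloc(a, 8) -> a = 0; heap: [0-7 ALLOC][8-37 FREE]
Op 4: free(a) -> (freed a); heap: [0-37 FREE]
Op 5: b = malloc(7) -> b = 0; heap: [0-6 ALLOC][7-37 FREE]
Op 6: c = malloc(4) -> c = 7; heap: [0-6 ALLOC][7-10 ALLOC][11-37 FREE]
Op 7: free(c) -> (freed c); heap: [0-6 ALLOC][7-37 FREE]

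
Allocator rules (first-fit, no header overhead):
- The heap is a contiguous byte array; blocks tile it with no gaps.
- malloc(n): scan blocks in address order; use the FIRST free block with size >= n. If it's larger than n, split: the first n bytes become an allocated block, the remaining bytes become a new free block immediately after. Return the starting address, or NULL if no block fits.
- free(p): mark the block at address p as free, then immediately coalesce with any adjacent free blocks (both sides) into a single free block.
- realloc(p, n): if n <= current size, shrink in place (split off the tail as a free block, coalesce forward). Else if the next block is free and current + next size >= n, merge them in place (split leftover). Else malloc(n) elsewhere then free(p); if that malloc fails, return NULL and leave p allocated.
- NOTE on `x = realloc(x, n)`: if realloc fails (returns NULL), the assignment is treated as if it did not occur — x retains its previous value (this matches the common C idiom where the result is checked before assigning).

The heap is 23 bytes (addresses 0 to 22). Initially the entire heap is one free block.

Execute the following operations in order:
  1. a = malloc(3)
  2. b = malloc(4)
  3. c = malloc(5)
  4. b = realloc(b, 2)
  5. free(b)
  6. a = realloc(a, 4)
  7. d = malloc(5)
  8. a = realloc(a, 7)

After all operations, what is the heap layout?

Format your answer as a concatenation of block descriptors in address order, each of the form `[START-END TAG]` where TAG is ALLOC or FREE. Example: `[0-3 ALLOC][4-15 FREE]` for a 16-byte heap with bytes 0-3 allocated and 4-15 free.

Op 1: a = malloc(3) -> a = 0; heap: [0-2 ALLOC][3-22 FREE]
Op 2: b = malloc(4) -> b = 3; heap: [0-2 ALLOC][3-6 ALLOC][7-22 FREE]
Op 3: c = malloc(5) -> c = 7; heap: [0-2 ALLOC][3-6 ALLOC][7-11 ALLOC][12-22 FREE]
Op 4: b = realloc(b, 2) -> b = 3; heap: [0-2 ALLOC][3-4 ALLOC][5-6 FREE][7-11 ALLOC][12-22 FREE]
Op 5: free(b) -> (freed b); heap: [0-2 ALLOC][3-6 FREE][7-11 ALLOC][12-22 FREE]
Op 6: a = realloc(a, 4) -> a = 0; heap: [0-3 ALLOC][4-6 FREE][7-11 ALLOC][12-22 FREE]
Op 7: d = malloc(5) -> d = 12; heap: [0-3 ALLOC][4-6 FREE][7-11 ALLOC][12-16 ALLOC][17-22 FREE]
Op 8: a = realloc(a, 7) -> a = 0; heap: [0-6 ALLOC][7-11 ALLOC][12-16 ALLOC][17-22 FREE]

Answer: [0-6 ALLOC][7-11 ALLOC][12-16 ALLOC][17-22 FREE]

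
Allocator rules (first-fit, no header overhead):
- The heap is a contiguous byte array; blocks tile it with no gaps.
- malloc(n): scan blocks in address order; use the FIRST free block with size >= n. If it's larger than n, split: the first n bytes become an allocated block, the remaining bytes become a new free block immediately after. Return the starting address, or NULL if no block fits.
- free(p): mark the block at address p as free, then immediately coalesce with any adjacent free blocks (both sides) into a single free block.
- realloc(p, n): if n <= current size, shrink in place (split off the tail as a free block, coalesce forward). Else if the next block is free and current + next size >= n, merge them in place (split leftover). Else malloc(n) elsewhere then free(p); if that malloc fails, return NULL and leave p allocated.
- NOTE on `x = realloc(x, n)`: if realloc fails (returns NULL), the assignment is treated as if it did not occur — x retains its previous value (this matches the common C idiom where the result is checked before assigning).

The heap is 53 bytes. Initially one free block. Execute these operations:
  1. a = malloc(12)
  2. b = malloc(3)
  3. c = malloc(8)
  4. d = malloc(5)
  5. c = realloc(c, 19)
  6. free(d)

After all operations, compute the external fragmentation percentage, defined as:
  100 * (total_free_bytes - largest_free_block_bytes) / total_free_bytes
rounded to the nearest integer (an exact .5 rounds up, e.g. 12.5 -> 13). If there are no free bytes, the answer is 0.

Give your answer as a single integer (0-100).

Answer: 32

Derivation:
Op 1: a = malloc(12) -> a = 0; heap: [0-11 ALLOC][12-52 FREE]
Op 2: b = malloc(3) -> b = 12; heap: [0-11 ALLOC][12-14 ALLOC][15-52 FREE]
Op 3: c = malloc(8) -> c = 15; heap: [0-11 ALLOC][12-14 ALLOC][15-22 ALLOC][23-52 FREE]
Op 4: d = malloc(5) -> d = 23; heap: [0-11 ALLOC][12-14 ALLOC][15-22 ALLOC][23-27 ALLOC][28-52 FREE]
Op 5: c = realloc(c, 19) -> c = 28; heap: [0-11 ALLOC][12-14 ALLOC][15-22 FREE][23-27 ALLOC][28-46 ALLOC][47-52 FREE]
Op 6: free(d) -> (freed d); heap: [0-11 ALLOC][12-14 ALLOC][15-27 FREE][28-46 ALLOC][47-52 FREE]
Free blocks: [13 6] total_free=19 largest=13 -> 100*(19-13)/19 = 600/19 ≈ 31.579 -> rounds to 32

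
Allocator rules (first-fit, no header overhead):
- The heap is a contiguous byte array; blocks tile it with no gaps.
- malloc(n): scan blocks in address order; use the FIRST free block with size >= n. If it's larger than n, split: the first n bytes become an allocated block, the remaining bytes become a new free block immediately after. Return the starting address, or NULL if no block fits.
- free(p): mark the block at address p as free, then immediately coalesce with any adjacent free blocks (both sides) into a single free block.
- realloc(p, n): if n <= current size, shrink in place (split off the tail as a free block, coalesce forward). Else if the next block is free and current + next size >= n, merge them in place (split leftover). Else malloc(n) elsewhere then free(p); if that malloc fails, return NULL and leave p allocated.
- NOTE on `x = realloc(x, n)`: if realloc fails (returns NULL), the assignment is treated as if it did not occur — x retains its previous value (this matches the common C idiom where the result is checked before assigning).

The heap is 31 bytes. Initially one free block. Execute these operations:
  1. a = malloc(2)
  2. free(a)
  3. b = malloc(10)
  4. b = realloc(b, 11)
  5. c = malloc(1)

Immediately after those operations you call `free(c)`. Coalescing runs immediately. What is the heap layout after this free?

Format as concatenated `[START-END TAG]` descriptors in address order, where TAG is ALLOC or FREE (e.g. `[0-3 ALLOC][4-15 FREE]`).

Answer: [0-10 ALLOC][11-30 FREE]

Derivation:
Op 1: a = malloc(2) -> a = 0; heap: [0-1 ALLOC][2-30 FREE]
Op 2: free(a) -> (freed a); heap: [0-30 FREE]
Op 3: b = malloc(10) -> b = 0; heap: [0-9 ALLOC][10-30 FREE]
Op 4: b = realloc(b, 11) -> b = 0; heap: [0-10 ALLOC][11-30 FREE]
Op 5: c = malloc(1) -> c = 11; heap: [0-10 ALLOC][11-11 ALLOC][12-30 FREE]
free(c): c = 11 -> block [11-11 ALLOC]; mark free, coalesce with adjacent free neighbors -> [0-10 ALLOC][11-30 FREE]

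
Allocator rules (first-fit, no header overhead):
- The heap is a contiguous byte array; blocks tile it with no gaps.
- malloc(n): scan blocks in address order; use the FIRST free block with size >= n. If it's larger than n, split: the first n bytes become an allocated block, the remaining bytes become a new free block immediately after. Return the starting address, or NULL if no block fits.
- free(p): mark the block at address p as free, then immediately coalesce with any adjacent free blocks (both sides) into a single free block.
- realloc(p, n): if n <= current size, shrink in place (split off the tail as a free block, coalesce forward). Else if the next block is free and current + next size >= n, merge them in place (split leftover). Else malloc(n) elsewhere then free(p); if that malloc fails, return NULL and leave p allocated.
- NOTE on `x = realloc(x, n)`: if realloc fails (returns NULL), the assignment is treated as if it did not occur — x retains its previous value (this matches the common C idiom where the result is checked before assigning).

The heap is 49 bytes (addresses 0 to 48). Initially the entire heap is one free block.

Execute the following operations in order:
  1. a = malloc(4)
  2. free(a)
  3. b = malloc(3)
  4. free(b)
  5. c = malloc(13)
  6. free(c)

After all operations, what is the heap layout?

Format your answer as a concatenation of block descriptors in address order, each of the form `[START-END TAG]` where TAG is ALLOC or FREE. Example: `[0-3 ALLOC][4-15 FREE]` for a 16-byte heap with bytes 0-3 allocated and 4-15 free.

Answer: [0-48 FREE]

Derivation:
Op 1: a = malloc(4) -> a = 0; heap: [0-3 ALLOC][4-48 FREE]
Op 2: free(a) -> (freed a); heap: [0-48 FREE]
Op 3: b = malloc(3) -> b = 0; heap: [0-2 ALLOC][3-48 FREE]
Op 4: free(b) -> (freed b); heap: [0-48 FREE]
Op 5: c = malloc(13) -> c = 0; heap: [0-12 ALLOC][13-48 FREE]
Op 6: free(c) -> (freed c); heap: [0-48 FREE]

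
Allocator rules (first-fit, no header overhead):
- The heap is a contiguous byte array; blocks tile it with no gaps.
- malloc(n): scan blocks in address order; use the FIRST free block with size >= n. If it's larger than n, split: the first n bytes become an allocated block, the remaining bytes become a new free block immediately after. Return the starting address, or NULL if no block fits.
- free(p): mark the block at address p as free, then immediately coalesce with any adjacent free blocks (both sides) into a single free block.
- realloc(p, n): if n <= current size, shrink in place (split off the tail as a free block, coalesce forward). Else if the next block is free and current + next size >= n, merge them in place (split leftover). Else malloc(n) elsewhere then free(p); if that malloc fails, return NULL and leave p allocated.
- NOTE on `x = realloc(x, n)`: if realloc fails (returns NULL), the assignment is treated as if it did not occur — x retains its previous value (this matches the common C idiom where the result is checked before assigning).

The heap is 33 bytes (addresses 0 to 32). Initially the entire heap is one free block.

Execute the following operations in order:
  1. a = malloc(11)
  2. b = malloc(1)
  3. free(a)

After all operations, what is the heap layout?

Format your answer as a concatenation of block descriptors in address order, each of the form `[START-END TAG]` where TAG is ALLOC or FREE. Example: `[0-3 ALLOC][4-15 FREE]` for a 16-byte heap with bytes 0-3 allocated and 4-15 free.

Answer: [0-10 FREE][11-11 ALLOC][12-32 FREE]

Derivation:
Op 1: a = malloc(11) -> a = 0; heap: [0-10 ALLOC][11-32 FREE]
Op 2: b = malloc(1) -> b = 11; heap: [0-10 ALLOC][11-11 ALLOC][12-32 FREE]
Op 3: free(a) -> (freed a); heap: [0-10 FREE][11-11 ALLOC][12-32 FREE]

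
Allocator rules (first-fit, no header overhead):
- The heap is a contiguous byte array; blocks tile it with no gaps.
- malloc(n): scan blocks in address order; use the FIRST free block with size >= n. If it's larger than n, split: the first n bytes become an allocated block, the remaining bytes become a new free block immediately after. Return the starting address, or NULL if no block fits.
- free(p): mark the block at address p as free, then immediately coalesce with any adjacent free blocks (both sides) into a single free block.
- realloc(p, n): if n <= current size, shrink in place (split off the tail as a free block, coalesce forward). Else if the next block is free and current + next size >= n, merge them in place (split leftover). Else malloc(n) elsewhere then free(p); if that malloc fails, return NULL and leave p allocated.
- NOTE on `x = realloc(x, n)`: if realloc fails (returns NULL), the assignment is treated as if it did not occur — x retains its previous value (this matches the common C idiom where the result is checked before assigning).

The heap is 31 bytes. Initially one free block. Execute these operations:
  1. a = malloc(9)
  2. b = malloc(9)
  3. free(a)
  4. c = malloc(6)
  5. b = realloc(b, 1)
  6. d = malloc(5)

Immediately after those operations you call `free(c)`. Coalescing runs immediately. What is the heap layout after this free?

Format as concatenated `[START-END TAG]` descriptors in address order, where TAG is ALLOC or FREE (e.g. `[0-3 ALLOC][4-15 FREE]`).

Op 1: a = malloc(9) -> a = 0; heap: [0-8 ALLOC][9-30 FREE]
Op 2: b = malloc(9) -> b = 9; heap: [0-8 ALLOC][9-17 ALLOC][18-30 FREE]
Op 3: free(a) -> (freed a); heap: [0-8 FREE][9-17 ALLOC][18-30 FREE]
Op 4: c = malloc(6) -> c = 0; heap: [0-5 ALLOC][6-8 FREE][9-17 ALLOC][18-30 FREE]
Op 5: b = realloc(b, 1) -> b = 9; heap: [0-5 ALLOC][6-8 FREE][9-9 ALLOC][10-30 FREE]
Op 6: d = malloc(5) -> d = 10; heap: [0-5 ALLOC][6-8 FREE][9-9 ALLOC][10-14 ALLOC][15-30 FREE]
free(c): c = 0 -> block [0-5 ALLOC]; mark free, coalesce with adjacent free neighbors -> [0-8 FREE][9-9 ALLOC][10-14 ALLOC][15-30 FREE]

Answer: [0-8 FREE][9-9 ALLOC][10-14 ALLOC][15-30 FREE]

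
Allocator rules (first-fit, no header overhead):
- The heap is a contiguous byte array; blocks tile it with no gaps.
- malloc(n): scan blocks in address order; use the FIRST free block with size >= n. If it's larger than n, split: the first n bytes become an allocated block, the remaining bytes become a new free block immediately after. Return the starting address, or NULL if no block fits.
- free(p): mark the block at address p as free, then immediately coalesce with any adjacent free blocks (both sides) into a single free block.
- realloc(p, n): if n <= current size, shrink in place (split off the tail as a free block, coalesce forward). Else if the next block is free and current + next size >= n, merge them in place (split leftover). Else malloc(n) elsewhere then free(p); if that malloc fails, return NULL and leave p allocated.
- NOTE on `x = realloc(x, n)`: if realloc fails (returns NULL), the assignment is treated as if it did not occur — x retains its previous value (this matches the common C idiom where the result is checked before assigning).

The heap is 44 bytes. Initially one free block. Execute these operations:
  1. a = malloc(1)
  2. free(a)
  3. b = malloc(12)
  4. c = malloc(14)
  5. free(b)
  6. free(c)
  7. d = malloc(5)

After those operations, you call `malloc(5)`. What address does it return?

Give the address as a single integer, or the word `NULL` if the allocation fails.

Op 1: a = malloc(1) -> a = 0; heap: [0-0 ALLOC][1-43 FREE]
Op 2: free(a) -> (freed a); heap: [0-43 FREE]
Op 3: b = malloc(12) -> b = 0; heap: [0-11 ALLOC][12-43 FREE]
Op 4: c = malloc(14) -> c = 12; heap: [0-11 ALLOC][12-25 ALLOC][26-43 FREE]
Op 5: free(b) -> (freed b); heap: [0-11 FREE][12-25 ALLOC][26-43 FREE]
Op 6: free(c) -> (freed c); heap: [0-43 FREE]
Op 7: d = malloc(5) -> d = 0; heap: [0-4 ALLOC][5-43 FREE]
malloc(5): first-fit scan over [0-4 ALLOC][5-43 FREE] -> 5

Answer: 5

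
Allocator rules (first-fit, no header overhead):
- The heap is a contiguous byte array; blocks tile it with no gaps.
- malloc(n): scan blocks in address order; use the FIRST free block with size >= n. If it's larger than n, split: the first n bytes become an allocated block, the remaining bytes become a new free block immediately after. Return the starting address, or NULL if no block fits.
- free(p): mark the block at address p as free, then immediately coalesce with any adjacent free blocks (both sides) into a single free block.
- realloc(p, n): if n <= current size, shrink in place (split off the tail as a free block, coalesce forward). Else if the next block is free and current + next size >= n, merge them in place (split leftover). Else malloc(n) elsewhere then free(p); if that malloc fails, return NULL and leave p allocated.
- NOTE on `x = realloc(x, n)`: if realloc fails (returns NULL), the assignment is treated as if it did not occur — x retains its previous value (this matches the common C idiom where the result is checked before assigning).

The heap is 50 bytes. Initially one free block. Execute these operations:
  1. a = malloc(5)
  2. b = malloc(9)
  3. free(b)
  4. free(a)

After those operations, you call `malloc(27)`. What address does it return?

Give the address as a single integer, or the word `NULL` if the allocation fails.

Op 1: a = malloc(5) -> a = 0; heap: [0-4 ALLOC][5-49 FREE]
Op 2: b = malloc(9) -> b = 5; heap: [0-4 ALLOC][5-13 ALLOC][14-49 FREE]
Op 3: free(b) -> (freed b); heap: [0-4 ALLOC][5-49 FREE]
Op 4: free(a) -> (freed a); heap: [0-49 FREE]
malloc(27): first-fit scan over [0-49 FREE] -> 0

Answer: 0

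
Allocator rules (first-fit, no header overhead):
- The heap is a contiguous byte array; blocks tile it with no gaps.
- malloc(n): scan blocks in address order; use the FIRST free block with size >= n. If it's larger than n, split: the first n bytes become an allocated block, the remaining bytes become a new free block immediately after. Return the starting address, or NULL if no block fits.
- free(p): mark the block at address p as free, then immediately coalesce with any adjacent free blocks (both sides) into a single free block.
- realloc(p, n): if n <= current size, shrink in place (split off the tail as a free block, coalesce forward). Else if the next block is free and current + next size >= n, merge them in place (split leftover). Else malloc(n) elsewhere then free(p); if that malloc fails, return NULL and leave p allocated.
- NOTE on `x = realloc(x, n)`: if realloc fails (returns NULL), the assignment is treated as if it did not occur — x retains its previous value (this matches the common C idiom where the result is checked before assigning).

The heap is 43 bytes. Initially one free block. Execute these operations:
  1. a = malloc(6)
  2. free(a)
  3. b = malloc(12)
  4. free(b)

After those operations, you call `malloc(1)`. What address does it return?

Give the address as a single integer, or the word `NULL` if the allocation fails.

Answer: 0

Derivation:
Op 1: a = malloc(6) -> a = 0; heap: [0-5 ALLOC][6-42 FREE]
Op 2: free(a) -> (freed a); heap: [0-42 FREE]
Op 3: b = malloc(12) -> b = 0; heap: [0-11 ALLOC][12-42 FREE]
Op 4: free(b) -> (freed b); heap: [0-42 FREE]
malloc(1): first-fit scan over [0-42 FREE] -> 0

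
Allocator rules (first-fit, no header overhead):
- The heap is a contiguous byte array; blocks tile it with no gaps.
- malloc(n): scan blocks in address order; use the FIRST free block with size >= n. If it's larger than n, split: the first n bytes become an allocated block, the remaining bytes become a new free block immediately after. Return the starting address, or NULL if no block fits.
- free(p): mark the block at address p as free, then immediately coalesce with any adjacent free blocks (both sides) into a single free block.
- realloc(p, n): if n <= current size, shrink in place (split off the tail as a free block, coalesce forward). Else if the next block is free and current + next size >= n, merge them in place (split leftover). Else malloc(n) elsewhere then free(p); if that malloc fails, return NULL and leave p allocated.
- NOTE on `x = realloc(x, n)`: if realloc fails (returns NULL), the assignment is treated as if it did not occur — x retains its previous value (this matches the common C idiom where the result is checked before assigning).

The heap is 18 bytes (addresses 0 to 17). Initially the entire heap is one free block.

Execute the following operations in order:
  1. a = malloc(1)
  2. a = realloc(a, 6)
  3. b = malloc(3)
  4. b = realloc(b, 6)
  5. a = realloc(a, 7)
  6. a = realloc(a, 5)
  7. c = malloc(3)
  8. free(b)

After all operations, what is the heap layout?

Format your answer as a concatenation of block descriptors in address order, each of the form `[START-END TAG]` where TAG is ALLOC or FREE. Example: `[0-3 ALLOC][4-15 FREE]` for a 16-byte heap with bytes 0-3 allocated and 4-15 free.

Op 1: a = malloc(1) -> a = 0; heap: [0-0 ALLOC][1-17 FREE]
Op 2: a = realloc(a, 6) -> a = 0; heap: [0-5 ALLOC][6-17 FREE]
Op 3: b = malloc(3) -> b = 6; heap: [0-5 ALLOC][6-8 ALLOC][9-17 FREE]
Op 4: b = realloc(b, 6) -> b = 6; heap: [0-5 ALLOC][6-11 ALLOC][12-17 FREE]
Op 5: a = realloc(a, 7) -> NULL (a unchanged); heap: [0-5 ALLOC][6-11 ALLOC][12-17 FREE]
Op 6: a = realloc(a, 5) -> a = 0; heap: [0-4 ALLOC][5-5 FREE][6-11 ALLOC][12-17 FREE]
Op 7: c = malloc(3) -> c = 12; heap: [0-4 ALLOC][5-5 FREE][6-11 ALLOC][12-14 ALLOC][15-17 FREE]
Op 8: free(b) -> (freed b); heap: [0-4 ALLOC][5-11 FREE][12-14 ALLOC][15-17 FREE]

Answer: [0-4 ALLOC][5-11 FREE][12-14 ALLOC][15-17 FREE]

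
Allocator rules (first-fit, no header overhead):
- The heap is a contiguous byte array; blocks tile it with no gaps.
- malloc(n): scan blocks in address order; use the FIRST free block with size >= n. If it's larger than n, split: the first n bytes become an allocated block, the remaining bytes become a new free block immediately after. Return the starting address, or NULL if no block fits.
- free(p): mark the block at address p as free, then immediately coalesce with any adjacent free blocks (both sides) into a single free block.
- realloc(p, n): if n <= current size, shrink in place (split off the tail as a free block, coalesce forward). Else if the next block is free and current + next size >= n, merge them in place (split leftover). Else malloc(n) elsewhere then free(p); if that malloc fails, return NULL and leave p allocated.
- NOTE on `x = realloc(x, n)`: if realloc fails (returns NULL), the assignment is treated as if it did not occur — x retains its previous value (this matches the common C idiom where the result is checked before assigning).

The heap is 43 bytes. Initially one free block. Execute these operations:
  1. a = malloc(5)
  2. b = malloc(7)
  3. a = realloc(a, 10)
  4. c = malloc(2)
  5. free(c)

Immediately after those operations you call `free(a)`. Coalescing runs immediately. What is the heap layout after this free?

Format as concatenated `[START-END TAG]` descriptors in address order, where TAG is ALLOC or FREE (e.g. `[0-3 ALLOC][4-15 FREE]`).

Op 1: a = malloc(5) -> a = 0; heap: [0-4 ALLOC][5-42 FREE]
Op 2: b = malloc(7) -> b = 5; heap: [0-4 ALLOC][5-11 ALLOC][12-42 FREE]
Op 3: a = realloc(a, 10) -> a = 12; heap: [0-4 FREE][5-11 ALLOC][12-21 ALLOC][22-42 FREE]
Op 4: c = malloc(2) -> c = 0; heap: [0-1 ALLOC][2-4 FREE][5-11 ALLOC][12-21 ALLOC][22-42 FREE]
Op 5: free(c) -> (freed c); heap: [0-4 FREE][5-11 ALLOC][12-21 ALLOC][22-42 FREE]
free(a): a = 12 -> block [12-21 ALLOC]; mark free, coalesce with adjacent free neighbors -> [0-4 FREE][5-11 ALLOC][12-42 FREE]

Answer: [0-4 FREE][5-11 ALLOC][12-42 FREE]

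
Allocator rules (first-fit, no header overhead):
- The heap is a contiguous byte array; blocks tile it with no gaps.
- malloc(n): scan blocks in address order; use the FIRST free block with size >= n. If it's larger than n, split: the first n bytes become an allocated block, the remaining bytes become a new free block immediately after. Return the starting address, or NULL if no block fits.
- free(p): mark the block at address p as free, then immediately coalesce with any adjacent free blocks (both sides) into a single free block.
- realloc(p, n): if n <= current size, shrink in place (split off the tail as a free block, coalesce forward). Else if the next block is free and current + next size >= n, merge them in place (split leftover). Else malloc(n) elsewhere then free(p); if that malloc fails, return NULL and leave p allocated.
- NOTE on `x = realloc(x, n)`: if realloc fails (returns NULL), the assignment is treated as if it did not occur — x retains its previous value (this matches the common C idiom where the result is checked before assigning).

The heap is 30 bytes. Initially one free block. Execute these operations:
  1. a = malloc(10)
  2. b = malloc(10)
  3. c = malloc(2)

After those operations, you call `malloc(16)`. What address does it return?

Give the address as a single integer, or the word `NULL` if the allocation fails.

Op 1: a = malloc(10) -> a = 0; heap: [0-9 ALLOC][10-29 FREE]
Op 2: b = malloc(10) -> b = 10; heap: [0-9 ALLOC][10-19 ALLOC][20-29 FREE]
Op 3: c = malloc(2) -> c = 20; heap: [0-9 ALLOC][10-19 ALLOC][20-21 ALLOC][22-29 FREE]
malloc(16): first-fit scan over [0-9 ALLOC][10-19 ALLOC][20-21 ALLOC][22-29 FREE] -> NULL

Answer: NULL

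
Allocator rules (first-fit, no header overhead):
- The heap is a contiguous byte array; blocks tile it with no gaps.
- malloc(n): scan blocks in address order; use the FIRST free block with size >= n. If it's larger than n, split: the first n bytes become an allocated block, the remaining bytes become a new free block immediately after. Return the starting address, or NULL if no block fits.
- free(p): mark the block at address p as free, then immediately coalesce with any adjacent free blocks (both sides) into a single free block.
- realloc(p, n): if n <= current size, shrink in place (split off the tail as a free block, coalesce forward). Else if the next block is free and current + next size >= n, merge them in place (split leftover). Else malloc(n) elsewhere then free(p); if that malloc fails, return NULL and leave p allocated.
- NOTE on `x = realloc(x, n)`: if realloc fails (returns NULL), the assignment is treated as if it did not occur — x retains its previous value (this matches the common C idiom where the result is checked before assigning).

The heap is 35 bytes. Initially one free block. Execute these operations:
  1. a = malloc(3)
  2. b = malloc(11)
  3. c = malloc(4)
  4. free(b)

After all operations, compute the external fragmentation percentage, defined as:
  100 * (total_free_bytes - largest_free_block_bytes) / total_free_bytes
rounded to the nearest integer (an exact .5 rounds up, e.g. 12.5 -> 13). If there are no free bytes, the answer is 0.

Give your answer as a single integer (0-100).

Answer: 39

Derivation:
Op 1: a = malloc(3) -> a = 0; heap: [0-2 ALLOC][3-34 FREE]
Op 2: b = malloc(11) -> b = 3; heap: [0-2 ALLOC][3-13 ALLOC][14-34 FREE]
Op 3: c = malloc(4) -> c = 14; heap: [0-2 ALLOC][3-13 ALLOC][14-17 ALLOC][18-34 FREE]
Op 4: free(b) -> (freed b); heap: [0-2 ALLOC][3-13 FREE][14-17 ALLOC][18-34 FREE]
Free blocks: [11 17] total_free=28 largest=17 -> 100*(28-17)/28 = 1100/28 ≈ 39.286 -> rounds to 39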